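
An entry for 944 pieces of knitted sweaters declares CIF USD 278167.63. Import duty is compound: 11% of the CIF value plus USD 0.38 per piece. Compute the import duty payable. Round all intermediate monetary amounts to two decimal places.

Import duty: USD 30957.16

Ad valorem component: 278167.63 × 11% = 30598.44
Specific component: 944 × 0.38 = 358.72
Import duty = 30598.44 + 358.72 = 30957.16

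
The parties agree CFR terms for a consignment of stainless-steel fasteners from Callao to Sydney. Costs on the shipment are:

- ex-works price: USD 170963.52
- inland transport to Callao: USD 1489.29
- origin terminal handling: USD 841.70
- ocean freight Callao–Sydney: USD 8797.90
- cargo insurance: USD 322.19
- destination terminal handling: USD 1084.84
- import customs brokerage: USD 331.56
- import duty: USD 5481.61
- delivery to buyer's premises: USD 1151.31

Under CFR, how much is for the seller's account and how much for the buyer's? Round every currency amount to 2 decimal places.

CFR: the seller pays costs through ocean freight to the destination port, but not insurance.
Seller's account: goods 170963.52 + inland to port 1489.29 + origin terminal 841.70 + freight 8797.90 = 182092.41
Buyer's account: insurance 322.19 + destination terminal 1084.84 + brokerage 331.56 + duty 5481.61 + delivery 1151.31 = 8371.51

Seller: USD 182092.41; buyer: USD 8371.51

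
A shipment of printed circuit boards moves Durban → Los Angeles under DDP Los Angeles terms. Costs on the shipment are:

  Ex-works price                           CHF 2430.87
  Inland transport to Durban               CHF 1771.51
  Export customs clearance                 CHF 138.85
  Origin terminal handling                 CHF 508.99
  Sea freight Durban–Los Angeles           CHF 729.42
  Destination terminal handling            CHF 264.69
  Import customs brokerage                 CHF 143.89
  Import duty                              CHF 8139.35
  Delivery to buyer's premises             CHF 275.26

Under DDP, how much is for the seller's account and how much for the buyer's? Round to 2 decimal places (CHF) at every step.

DDP: the seller bears all costs including import duty.
Seller's account: goods 2430.87 + inland to port 1771.51 + export clearance 138.85 + origin terminal 508.99 + freight 729.42 + destination terminal 264.69 + brokerage 143.89 + duty 8139.35 + delivery 275.26 = 14402.83
Buyer's account: 0.00

Seller: CHF 14402.83; buyer: CHF 0.00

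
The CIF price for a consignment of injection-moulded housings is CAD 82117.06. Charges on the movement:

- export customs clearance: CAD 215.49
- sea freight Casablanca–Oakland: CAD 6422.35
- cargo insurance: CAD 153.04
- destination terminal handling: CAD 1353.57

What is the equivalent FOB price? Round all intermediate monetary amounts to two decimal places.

Not relevant to the conversion: export clearance — on the seller under both CIF and FOB; already in the CIF price and stays in the FOB price. destination terminal — on the buyer under both terms; not part of either seller's price.
From CIF to FOB, the seller no longer bears: freight, insurance.
FOB price = 82117.06 − 6422.35 − 153.04 = 75541.67

FOB price: CAD 75541.67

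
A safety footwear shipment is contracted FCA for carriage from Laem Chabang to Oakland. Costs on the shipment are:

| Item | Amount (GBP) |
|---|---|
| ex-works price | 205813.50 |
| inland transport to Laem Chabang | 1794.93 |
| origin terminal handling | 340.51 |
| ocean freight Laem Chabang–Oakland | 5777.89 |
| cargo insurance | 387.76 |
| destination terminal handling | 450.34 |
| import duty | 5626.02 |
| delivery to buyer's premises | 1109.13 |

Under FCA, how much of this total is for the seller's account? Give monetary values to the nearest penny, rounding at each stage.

Seller's account: GBP 207608.43

FCA: the seller delivers export-cleared goods to the carrier; the buyer bears costs from that point.
Seller's account: goods 205813.50 + inland to port 1794.93 = 207608.43
Buyer's account: origin terminal 340.51 + freight 5777.89 + insurance 387.76 + destination terminal 450.34 + duty 5626.02 + delivery 1109.13 = 13691.65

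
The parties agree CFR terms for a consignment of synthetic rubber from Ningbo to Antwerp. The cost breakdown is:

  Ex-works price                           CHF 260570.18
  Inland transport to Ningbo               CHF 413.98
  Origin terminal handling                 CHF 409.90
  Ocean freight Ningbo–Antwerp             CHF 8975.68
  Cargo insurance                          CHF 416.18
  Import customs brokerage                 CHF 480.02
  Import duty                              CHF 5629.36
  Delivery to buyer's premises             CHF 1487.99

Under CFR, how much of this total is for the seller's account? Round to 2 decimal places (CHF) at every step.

CFR: the seller pays costs through ocean freight to the destination port, but not insurance.
Seller's account: goods 260570.18 + inland to port 413.98 + origin terminal 409.90 + freight 8975.68 = 270369.74
Buyer's account: insurance 416.18 + brokerage 480.02 + duty 5629.36 + delivery 1487.99 = 8013.55

Seller's account: CHF 270369.74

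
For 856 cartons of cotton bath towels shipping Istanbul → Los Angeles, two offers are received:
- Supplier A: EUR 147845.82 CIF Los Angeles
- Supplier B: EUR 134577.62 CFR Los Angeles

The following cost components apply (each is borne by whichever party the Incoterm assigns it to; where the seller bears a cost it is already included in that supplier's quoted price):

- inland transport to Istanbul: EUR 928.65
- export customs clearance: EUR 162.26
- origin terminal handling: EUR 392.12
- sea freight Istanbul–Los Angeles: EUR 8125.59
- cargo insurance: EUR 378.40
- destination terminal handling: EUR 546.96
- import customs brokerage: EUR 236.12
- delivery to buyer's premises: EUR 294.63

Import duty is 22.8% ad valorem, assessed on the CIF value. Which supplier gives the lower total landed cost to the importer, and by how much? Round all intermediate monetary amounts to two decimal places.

Supplier B is cheaper by EUR 15828.68

Supplier A (CIF):
The CIF price already equals the CIF value: 147845.82
Import duty = 147845.82 × 22.8% = 33708.85
Buyer bears (A): 546.96 + 236.12 + 294.63 = 1077.71
Landed cost (A) = invoice 147845.82 + 1077.71 + duty 33708.85 = 182632.38
Supplier B (CFR):
CIF value = CFR price + insurance = 134577.62 + 378.40 = 134956.02
Import duty = 134956.02 × 22.8% = 30769.97
Buyer bears (B): 378.40 + 546.96 + 236.12 + 294.63 = 1456.11
Landed cost (B) = invoice 134577.62 + 1456.11 + duty 30769.97 = 166803.70
Difference = |182632.38 − 166803.70| = 15828.68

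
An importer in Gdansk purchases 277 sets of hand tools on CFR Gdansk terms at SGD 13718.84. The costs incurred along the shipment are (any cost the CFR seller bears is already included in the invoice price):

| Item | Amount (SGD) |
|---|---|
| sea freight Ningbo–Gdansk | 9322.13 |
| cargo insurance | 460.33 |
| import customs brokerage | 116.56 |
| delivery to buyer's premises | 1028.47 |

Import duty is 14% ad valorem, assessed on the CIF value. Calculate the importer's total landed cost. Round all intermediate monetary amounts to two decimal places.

CFR: the seller pays costs through ocean freight to the destination port, but not insurance.
Already in the invoice (seller's account under CFR): freight — exclude.
CIF value = CFR price + insurance = 13718.84 + 460.33 = 14179.17
Import duty = 14179.17 × 14% = 1985.08
Buyer bears: insurance 460.33 + brokerage 116.56 + delivery 1028.47 + duty 1985.08 = 3590.44
Landed cost = invoice 13718.84 + 3590.44 = 17309.28

Total landed cost: SGD 17309.28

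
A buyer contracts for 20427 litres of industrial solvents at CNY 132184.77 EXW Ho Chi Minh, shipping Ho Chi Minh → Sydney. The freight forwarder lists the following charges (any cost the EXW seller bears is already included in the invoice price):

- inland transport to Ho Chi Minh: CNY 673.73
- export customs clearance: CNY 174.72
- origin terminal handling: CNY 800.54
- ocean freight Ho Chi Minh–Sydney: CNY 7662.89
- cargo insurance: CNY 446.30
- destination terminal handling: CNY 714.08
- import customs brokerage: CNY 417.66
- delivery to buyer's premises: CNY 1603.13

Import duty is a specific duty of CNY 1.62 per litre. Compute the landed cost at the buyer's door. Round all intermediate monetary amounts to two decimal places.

Total landed cost: CNY 177769.56

EXW: the seller makes goods available at their premises; the buyer bears all onward costs.
CIF value = EXW price + inland to port + export clearance + origin terminal + freight + insurance = 132184.77 + 673.73 + 174.72 + 800.54 + 7662.89 + 446.30 = 141942.95
Import duty = 20427 × 1.62 = 33091.74
Buyer bears: inland to port 673.73 + export clearance 174.72 + origin terminal 800.54 + freight 7662.89 + insurance 446.30 + destination terminal 714.08 + brokerage 417.66 + delivery 1603.13 + duty 33091.74 = 45584.79
Landed cost = invoice 132184.77 + 45584.79 = 177769.56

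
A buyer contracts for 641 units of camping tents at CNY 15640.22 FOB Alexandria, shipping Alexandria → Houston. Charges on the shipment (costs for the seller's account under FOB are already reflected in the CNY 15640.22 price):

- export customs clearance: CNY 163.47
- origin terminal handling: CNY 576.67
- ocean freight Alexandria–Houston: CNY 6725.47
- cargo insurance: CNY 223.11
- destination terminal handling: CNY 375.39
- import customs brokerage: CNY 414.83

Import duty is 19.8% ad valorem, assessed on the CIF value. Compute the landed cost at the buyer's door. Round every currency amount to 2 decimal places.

Total landed cost: CNY 27851.60

FOB: the seller bears costs until goods are on board at the origin port; the buyer bears freight, insurance and all costs thereafter.
Already in the invoice (seller's account under FOB): export clearance, origin terminal — exclude.
CIF value = FOB price + freight + insurance = 15640.22 + 6725.47 + 223.11 = 22588.80
Import duty = 22588.80 × 19.8% = 4472.58
Buyer bears: freight 6725.47 + insurance 223.11 + destination terminal 375.39 + brokerage 414.83 + duty 4472.58 = 12211.38
Landed cost = invoice 15640.22 + 12211.38 = 27851.60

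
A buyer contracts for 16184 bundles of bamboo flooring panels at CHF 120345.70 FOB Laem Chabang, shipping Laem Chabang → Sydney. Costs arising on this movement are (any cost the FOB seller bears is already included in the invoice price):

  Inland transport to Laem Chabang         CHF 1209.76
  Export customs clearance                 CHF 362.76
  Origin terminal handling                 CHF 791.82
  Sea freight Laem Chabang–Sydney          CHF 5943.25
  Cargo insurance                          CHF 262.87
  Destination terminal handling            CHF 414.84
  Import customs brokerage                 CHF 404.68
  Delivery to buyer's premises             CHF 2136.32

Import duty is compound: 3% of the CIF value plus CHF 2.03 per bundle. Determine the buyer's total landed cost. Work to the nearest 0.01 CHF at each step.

Total landed cost: CHF 166157.73

FOB: the seller bears costs until goods are on board at the origin port; the buyer bears freight, insurance and all costs thereafter.
Already in the invoice (seller's account under FOB): inland to port, export clearance, origin terminal — exclude.
CIF value = FOB price + freight + insurance = 120345.70 + 5943.25 + 262.87 = 126551.82
Ad valorem component: 126551.82 × 3% = 3796.55
Specific component: 16184 × 2.03 = 32853.52
Import duty = 3796.55 + 32853.52 = 36650.07
Buyer bears: freight 5943.25 + insurance 262.87 + destination terminal 414.84 + brokerage 404.68 + delivery 2136.32 + duty 36650.07 = 45812.03
Landed cost = invoice 120345.70 + 45812.03 = 166157.73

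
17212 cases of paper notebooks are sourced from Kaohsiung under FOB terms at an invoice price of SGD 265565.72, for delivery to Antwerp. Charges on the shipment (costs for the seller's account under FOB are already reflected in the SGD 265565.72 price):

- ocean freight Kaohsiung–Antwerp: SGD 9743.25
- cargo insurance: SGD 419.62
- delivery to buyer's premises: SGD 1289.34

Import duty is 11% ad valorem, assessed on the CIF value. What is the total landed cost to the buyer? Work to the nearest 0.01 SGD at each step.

Total landed cost: SGD 307348.07

FOB: the seller bears costs until goods are on board at the origin port; the buyer bears freight, insurance and all costs thereafter.
CIF value = FOB price + freight + insurance = 265565.72 + 9743.25 + 419.62 = 275728.59
Import duty = 275728.59 × 11% = 30330.14
Buyer bears: freight 9743.25 + insurance 419.62 + delivery 1289.34 + duty 30330.14 = 41782.35
Landed cost = invoice 265565.72 + 41782.35 = 307348.07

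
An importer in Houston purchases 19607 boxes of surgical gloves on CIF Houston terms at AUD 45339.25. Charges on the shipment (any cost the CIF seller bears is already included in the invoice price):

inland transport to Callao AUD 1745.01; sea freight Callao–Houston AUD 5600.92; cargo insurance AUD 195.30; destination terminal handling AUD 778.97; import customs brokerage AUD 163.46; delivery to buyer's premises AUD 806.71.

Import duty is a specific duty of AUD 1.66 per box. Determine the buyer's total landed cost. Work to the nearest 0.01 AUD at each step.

CIF: the seller pays costs through ocean freight and marine insurance to the destination port.
Already in the invoice (seller's account under CIF): inland to port, freight, insurance — exclude.
The CIF price already equals the CIF value: 45339.25
Import duty = 19607 × 1.66 = 32547.62
Buyer bears: destination terminal 778.97 + brokerage 163.46 + delivery 806.71 + duty 32547.62 = 34296.76
Landed cost = invoice 45339.25 + 34296.76 = 79636.01

Total landed cost: AUD 79636.01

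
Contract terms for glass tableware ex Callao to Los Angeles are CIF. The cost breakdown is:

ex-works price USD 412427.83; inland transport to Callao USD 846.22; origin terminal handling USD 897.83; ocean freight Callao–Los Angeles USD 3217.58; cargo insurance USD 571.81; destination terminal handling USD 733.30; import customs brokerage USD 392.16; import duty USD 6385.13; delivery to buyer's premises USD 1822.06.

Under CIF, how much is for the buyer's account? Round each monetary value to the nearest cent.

CIF: the seller pays costs through ocean freight and marine insurance to the destination port.
Seller's account: goods 412427.83 + inland to port 846.22 + origin terminal 897.83 + freight 3217.58 + insurance 571.81 = 417961.27
Buyer's account: destination terminal 733.30 + brokerage 392.16 + duty 6385.13 + delivery 1822.06 = 9332.65

Buyer's account: USD 9332.65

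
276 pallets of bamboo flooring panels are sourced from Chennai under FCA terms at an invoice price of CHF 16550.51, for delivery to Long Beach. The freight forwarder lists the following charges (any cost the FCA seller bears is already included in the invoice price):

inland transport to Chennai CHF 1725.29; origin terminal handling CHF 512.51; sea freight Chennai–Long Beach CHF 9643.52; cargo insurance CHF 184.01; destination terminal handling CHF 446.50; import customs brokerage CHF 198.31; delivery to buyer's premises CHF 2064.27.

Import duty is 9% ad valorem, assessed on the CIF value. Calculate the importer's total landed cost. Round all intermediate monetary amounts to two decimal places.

FCA: the seller delivers export-cleared goods to the carrier; the buyer bears costs from that point.
Already in the invoice (seller's account under FCA): inland to port — exclude.
CIF value = FCA price + origin terminal + freight + insurance = 16550.51 + 512.51 + 9643.52 + 184.01 = 26890.55
Import duty = 26890.55 × 9% = 2420.15
Buyer bears: origin terminal 512.51 + freight 9643.52 + insurance 184.01 + destination terminal 446.50 + brokerage 198.31 + delivery 2064.27 + duty 2420.15 = 15469.27
Landed cost = invoice 16550.51 + 15469.27 = 32019.78

Total landed cost: CHF 32019.78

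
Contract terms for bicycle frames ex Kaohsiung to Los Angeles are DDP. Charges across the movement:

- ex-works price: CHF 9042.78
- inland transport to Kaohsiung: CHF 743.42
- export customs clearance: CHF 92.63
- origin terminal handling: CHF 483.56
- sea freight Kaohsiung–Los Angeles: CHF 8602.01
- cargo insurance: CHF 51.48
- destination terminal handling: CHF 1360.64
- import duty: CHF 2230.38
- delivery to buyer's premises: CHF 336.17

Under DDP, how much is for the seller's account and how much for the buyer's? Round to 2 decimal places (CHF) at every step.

Seller: CHF 22943.07; buyer: CHF 0.00

DDP: the seller bears all costs including import duty.
Seller's account: goods 9042.78 + inland to port 743.42 + export clearance 92.63 + origin terminal 483.56 + freight 8602.01 + insurance 51.48 + destination terminal 1360.64 + duty 2230.38 + delivery 336.17 = 22943.07
Buyer's account: 0.00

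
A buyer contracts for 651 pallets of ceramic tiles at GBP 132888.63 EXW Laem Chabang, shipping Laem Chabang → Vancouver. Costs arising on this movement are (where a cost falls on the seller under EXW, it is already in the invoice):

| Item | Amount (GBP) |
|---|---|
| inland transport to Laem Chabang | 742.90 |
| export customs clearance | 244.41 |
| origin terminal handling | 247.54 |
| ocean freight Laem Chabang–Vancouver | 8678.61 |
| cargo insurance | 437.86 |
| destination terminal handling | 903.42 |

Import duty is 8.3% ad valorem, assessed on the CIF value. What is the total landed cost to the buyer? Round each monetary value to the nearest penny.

Total landed cost: GBP 156032.29

EXW: the seller makes goods available at their premises; the buyer bears all onward costs.
CIF value = EXW price + inland to port + export clearance + origin terminal + freight + insurance = 132888.63 + 742.90 + 244.41 + 247.54 + 8678.61 + 437.86 = 143239.95
Import duty = 143239.95 × 8.3% = 11888.92
Buyer bears: inland to port 742.90 + export clearance 244.41 + origin terminal 247.54 + freight 8678.61 + insurance 437.86 + destination terminal 903.42 + duty 11888.92 = 23143.66
Landed cost = invoice 132888.63 + 23143.66 = 156032.29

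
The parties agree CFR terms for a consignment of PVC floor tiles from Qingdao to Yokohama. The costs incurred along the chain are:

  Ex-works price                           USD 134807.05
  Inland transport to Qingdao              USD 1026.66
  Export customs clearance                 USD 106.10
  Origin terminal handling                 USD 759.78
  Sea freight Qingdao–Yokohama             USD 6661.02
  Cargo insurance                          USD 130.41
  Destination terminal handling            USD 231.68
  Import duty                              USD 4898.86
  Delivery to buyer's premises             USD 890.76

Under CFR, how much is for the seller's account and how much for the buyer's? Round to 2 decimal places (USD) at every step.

Seller: USD 143360.61; buyer: USD 6151.71

CFR: the seller pays costs through ocean freight to the destination port, but not insurance.
Seller's account: goods 134807.05 + inland to port 1026.66 + export clearance 106.10 + origin terminal 759.78 + freight 6661.02 = 143360.61
Buyer's account: insurance 130.41 + destination terminal 231.68 + duty 4898.86 + delivery 890.76 = 6151.71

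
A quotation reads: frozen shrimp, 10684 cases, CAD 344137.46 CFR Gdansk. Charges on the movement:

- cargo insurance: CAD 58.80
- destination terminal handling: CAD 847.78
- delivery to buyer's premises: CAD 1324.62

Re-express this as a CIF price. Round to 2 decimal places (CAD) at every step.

CIF price: CAD 344196.26

Not relevant to the conversion: delivery, destination terminal — on the buyer under both terms; not part of either seller's price.
From CFR to CIF, the seller additionally bears: insurance.
CIF price = 344137.46 + 58.80 = 344196.26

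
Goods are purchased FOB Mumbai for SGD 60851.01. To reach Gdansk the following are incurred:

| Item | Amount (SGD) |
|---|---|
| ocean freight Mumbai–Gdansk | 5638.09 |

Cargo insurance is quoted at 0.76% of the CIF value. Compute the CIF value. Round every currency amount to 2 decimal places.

CIF value: SGD 66998.29

Let C be the CIF value. C = FOB price + freight + 0.76% × C
C − 0.76% × C = 60851.01 + 5638.09
0.9924 × C = 66489.10
C = 66489.10 / 0.9924 = 66998.29
Insurance premium = 0.76% × 66998.29 = 509.19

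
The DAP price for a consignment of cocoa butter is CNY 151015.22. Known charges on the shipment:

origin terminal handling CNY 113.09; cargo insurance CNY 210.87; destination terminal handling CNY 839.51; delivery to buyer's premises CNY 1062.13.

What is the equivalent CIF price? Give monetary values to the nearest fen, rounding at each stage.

CIF price: CNY 149113.58

Not relevant to the conversion: origin terminal, insurance — on the seller under both DAP and CIF; already in the DAP price and stays in the CIF price.
From DAP to CIF, the seller no longer bears: destination terminal, delivery.
CIF price = 151015.22 − 839.51 − 1062.13 = 149113.58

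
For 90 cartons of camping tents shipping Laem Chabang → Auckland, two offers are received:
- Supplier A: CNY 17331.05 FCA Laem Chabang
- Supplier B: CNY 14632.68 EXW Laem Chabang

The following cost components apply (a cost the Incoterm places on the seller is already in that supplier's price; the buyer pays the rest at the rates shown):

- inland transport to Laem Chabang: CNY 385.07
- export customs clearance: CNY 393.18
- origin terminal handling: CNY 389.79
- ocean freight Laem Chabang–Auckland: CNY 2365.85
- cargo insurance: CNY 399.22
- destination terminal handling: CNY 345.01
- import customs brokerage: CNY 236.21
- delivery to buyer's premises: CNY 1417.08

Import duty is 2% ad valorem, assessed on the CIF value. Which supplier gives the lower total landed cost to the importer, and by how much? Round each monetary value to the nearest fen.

Supplier B is cheaper by CNY 1958.52

Supplier A (FCA):
CIF value = FCA price + origin terminal + freight + insurance = 17331.05 + 389.79 + 2365.85 + 399.22 = 20485.91
Import duty = 20485.91 × 2% = 409.72
Buyer bears (A): 389.79 + 2365.85 + 399.22 + 345.01 + 236.21 + 1417.08 = 5153.16
Landed cost (A) = invoice 17331.05 + 5153.16 + duty 409.72 = 22893.93
Supplier B (EXW):
CIF value = EXW price + inland to port + export clearance + origin terminal + freight + insurance = 14632.68 + 385.07 + 393.18 + 389.79 + 2365.85 + 399.22 = 18565.79
Import duty = 18565.79 × 2% = 371.32
Buyer bears (B): 385.07 + 393.18 + 389.79 + 2365.85 + 399.22 + 345.01 + 236.21 + 1417.08 = 5931.41
Landed cost (B) = invoice 14632.68 + 5931.41 + duty 371.32 = 20935.41
Difference = |22893.93 − 20935.41| = 1958.52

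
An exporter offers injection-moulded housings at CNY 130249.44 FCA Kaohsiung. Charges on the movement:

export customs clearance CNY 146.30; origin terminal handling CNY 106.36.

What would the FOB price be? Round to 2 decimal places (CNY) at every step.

FOB price: CNY 130355.80

Not relevant to the conversion: export clearance — on the seller under both FCA and FOB; already in the FCA price and stays in the FOB price.
From FCA to FOB, the seller additionally bears: origin terminal.
FOB price = 130249.44 + 106.36 = 130355.80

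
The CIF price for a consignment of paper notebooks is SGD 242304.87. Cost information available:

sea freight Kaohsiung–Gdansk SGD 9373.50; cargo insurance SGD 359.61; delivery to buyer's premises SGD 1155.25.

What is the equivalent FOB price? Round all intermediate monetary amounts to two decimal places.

Not relevant to the conversion: delivery — on the buyer under both terms; not part of either seller's price.
From CIF to FOB, the seller no longer bears: freight, insurance.
FOB price = 242304.87 − 9373.50 − 359.61 = 232571.76

FOB price: SGD 232571.76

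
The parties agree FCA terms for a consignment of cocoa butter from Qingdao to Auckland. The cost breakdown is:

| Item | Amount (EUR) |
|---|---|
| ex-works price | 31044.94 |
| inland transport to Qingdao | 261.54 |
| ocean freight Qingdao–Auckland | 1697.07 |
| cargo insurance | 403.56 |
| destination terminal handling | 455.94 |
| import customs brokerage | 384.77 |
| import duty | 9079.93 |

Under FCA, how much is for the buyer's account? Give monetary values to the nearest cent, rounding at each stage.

FCA: the seller delivers export-cleared goods to the carrier; the buyer bears costs from that point.
Seller's account: goods 31044.94 + inland to port 261.54 = 31306.48
Buyer's account: freight 1697.07 + insurance 403.56 + destination terminal 455.94 + brokerage 384.77 + duty 9079.93 = 12021.27

Buyer's account: EUR 12021.27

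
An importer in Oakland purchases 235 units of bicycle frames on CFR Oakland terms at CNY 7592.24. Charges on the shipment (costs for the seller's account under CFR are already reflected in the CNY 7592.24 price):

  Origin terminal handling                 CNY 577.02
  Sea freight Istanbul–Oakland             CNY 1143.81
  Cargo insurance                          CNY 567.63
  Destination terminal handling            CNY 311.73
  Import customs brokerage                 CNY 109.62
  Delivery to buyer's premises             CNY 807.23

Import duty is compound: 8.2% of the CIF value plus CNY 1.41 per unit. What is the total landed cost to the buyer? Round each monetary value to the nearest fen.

CFR: the seller pays costs through ocean freight to the destination port, but not insurance.
Already in the invoice (seller's account under CFR): origin terminal, freight — exclude.
CIF value = CFR price + insurance = 7592.24 + 567.63 = 8159.87
Ad valorem component: 8159.87 × 8.2% = 669.11
Specific component: 235 × 1.41 = 331.35
Import duty = 669.11 + 331.35 = 1000.46
Buyer bears: insurance 567.63 + destination terminal 311.73 + brokerage 109.62 + delivery 807.23 + duty 1000.46 = 2796.67
Landed cost = invoice 7592.24 + 2796.67 = 10388.91

Total landed cost: CNY 10388.91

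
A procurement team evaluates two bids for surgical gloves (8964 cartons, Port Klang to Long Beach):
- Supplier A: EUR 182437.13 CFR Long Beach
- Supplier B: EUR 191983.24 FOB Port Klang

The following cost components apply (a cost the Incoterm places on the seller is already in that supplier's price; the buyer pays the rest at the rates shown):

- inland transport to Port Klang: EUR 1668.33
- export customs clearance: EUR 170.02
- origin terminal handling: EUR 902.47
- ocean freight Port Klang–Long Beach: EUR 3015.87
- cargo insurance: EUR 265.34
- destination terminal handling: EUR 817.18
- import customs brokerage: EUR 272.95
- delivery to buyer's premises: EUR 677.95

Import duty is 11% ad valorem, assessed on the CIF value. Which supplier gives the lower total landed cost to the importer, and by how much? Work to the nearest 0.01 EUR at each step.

Supplier A is cheaper by EUR 13943.80

Supplier A (CFR):
CIF value = CFR price + insurance = 182437.13 + 265.34 = 182702.47
Import duty = 182702.47 × 11% = 20097.27
Buyer bears (A): 265.34 + 817.18 + 272.95 + 677.95 = 2033.42
Landed cost (A) = invoice 182437.13 + 2033.42 + duty 20097.27 = 204567.82
Supplier B (FOB):
CIF value = FOB price + freight + insurance = 191983.24 + 3015.87 + 265.34 = 195264.45
Import duty = 195264.45 × 11% = 21479.09
Buyer bears (B): 3015.87 + 265.34 + 817.18 + 272.95 + 677.95 = 5049.29
Landed cost (B) = invoice 191983.24 + 5049.29 + duty 21479.09 = 218511.62
Difference = |204567.82 − 218511.62| = 13943.80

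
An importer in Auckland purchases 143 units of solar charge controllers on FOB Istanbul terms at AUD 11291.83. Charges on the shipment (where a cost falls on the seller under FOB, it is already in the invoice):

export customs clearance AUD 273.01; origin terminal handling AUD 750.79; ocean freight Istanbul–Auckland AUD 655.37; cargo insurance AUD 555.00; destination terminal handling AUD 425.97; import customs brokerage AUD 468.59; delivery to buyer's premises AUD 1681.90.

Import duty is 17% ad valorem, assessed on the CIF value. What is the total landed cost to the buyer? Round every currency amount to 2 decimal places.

Total landed cost: AUD 17204.03

FOB: the seller bears costs until goods are on board at the origin port; the buyer bears freight, insurance and all costs thereafter.
Already in the invoice (seller's account under FOB): export clearance, origin terminal — exclude.
CIF value = FOB price + freight + insurance = 11291.83 + 655.37 + 555.00 = 12502.20
Import duty = 12502.20 × 17% = 2125.37
Buyer bears: freight 655.37 + insurance 555.00 + destination terminal 425.97 + brokerage 468.59 + delivery 1681.90 + duty 2125.37 = 5912.20
Landed cost = invoice 11291.83 + 5912.20 = 17204.03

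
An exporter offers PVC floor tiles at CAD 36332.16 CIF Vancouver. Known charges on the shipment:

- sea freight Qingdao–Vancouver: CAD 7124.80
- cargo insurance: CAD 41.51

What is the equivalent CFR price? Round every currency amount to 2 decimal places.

Not relevant to the conversion: freight — on the seller under both CIF and CFR; already in the CIF price and stays in the CFR price.
From CIF to CFR, the seller no longer bears: insurance.
CFR price = 36332.16 − 41.51 = 36290.65

CFR price: CAD 36290.65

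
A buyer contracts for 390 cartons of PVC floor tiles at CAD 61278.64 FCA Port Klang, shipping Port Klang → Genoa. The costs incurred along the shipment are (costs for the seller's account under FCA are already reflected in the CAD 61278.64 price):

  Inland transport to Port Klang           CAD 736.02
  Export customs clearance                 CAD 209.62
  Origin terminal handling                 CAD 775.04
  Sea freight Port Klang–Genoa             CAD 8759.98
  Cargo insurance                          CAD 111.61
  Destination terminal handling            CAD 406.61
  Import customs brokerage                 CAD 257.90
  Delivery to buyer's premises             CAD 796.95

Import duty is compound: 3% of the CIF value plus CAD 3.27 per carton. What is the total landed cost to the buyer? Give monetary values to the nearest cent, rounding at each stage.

FCA: the seller delivers export-cleared goods to the carrier; the buyer bears costs from that point.
Already in the invoice (seller's account under FCA): inland to port, export clearance — exclude.
CIF value = FCA price + origin terminal + freight + insurance = 61278.64 + 775.04 + 8759.98 + 111.61 = 70925.27
Ad valorem component: 70925.27 × 3% = 2127.76
Specific component: 390 × 3.27 = 1275.30
Import duty = 2127.76 + 1275.30 = 3403.06
Buyer bears: origin terminal 775.04 + freight 8759.98 + insurance 111.61 + destination terminal 406.61 + brokerage 257.90 + delivery 796.95 + duty 3403.06 = 14511.15
Landed cost = invoice 61278.64 + 14511.15 = 75789.79

Total landed cost: CAD 75789.79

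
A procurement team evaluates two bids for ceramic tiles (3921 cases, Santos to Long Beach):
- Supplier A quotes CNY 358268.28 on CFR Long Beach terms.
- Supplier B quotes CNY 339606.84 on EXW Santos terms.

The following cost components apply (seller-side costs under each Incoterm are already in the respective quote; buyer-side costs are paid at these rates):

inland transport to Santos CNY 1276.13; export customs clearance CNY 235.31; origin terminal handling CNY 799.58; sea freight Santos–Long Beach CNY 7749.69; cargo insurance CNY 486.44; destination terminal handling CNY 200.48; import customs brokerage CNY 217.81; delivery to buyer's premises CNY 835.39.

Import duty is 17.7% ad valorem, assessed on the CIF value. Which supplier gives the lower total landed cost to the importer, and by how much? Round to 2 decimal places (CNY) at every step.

Supplier B is cheaper by CNY 10123.06

Supplier A (CFR):
CIF value = CFR price + insurance = 358268.28 + 486.44 = 358754.72
Import duty = 358754.72 × 17.7% = 63499.59
Buyer bears (A): 486.44 + 200.48 + 217.81 + 835.39 = 1740.12
Landed cost (A) = invoice 358268.28 + 1740.12 + duty 63499.59 = 423507.99
Supplier B (EXW):
CIF value = EXW price + inland to port + export clearance + origin terminal + freight + insurance = 339606.84 + 1276.13 + 235.31 + 799.58 + 7749.69 + 486.44 = 350153.99
Import duty = 350153.99 × 17.7% = 61977.26
Buyer bears (B): 1276.13 + 235.31 + 799.58 + 7749.69 + 486.44 + 200.48 + 217.81 + 835.39 = 11800.83
Landed cost (B) = invoice 339606.84 + 11800.83 + duty 61977.26 = 413384.93
Difference = |423507.99 − 413384.93| = 10123.06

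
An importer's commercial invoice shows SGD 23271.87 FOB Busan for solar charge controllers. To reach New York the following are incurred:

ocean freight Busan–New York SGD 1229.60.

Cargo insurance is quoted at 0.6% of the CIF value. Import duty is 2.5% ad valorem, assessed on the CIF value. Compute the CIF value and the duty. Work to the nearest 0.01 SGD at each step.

Let C be the CIF value. C = FOB price + freight + 0.6% × C
C − 0.6% × C = 23271.87 + 1229.60
0.994 × C = 24501.47
C = 24501.47 / 0.994 = 24649.37
Insurance premium = 0.6% × 24649.37 = 147.90
Import duty = 24649.37 × 2.5% = 616.23

CIF value: SGD 24649.37; import duty: SGD 616.23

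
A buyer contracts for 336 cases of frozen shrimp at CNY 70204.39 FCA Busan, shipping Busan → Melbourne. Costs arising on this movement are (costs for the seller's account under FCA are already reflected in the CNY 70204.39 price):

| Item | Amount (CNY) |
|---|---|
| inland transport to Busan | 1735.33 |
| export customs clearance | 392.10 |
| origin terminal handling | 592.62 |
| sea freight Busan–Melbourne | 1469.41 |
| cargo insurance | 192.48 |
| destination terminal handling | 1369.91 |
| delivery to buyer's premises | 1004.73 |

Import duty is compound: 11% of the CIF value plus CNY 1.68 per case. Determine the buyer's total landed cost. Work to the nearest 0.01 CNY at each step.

Total landed cost: CNY 83368.50

FCA: the seller delivers export-cleared goods to the carrier; the buyer bears costs from that point.
Already in the invoice (seller's account under FCA): inland to port, export clearance — exclude.
CIF value = FCA price + origin terminal + freight + insurance = 70204.39 + 592.62 + 1469.41 + 192.48 = 72458.90
Ad valorem component: 72458.90 × 11% = 7970.48
Specific component: 336 × 1.68 = 564.48
Import duty = 7970.48 + 564.48 = 8534.96
Buyer bears: origin terminal 592.62 + freight 1469.41 + insurance 192.48 + destination terminal 1369.91 + delivery 1004.73 + duty 8534.96 = 13164.11
Landed cost = invoice 70204.39 + 13164.11 = 83368.50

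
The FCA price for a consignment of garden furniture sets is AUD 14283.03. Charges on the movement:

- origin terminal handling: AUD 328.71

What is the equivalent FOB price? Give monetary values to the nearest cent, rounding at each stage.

FOB price: AUD 14611.74

From FCA to FOB, the seller additionally bears: origin terminal.
FOB price = 14283.03 + 328.71 = 14611.74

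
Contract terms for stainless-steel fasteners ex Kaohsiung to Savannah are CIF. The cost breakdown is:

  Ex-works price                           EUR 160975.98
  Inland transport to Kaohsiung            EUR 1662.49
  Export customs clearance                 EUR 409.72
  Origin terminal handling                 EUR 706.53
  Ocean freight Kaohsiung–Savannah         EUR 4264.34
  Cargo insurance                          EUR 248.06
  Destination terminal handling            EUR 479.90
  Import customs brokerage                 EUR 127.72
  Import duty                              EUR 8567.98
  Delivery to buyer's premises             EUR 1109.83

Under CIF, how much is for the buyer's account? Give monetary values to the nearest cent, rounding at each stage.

CIF: the seller pays costs through ocean freight and marine insurance to the destination port.
Seller's account: goods 160975.98 + inland to port 1662.49 + export clearance 409.72 + origin terminal 706.53 + freight 4264.34 + insurance 248.06 = 168267.12
Buyer's account: destination terminal 479.90 + brokerage 127.72 + duty 8567.98 + delivery 1109.83 = 10285.43

Buyer's account: EUR 10285.43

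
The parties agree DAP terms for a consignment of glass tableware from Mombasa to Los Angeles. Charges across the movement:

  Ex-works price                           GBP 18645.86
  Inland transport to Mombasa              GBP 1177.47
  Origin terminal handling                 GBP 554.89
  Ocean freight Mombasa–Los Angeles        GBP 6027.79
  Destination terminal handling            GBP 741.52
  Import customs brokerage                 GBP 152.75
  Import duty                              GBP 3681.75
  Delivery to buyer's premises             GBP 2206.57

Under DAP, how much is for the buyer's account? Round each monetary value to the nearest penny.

Buyer's account: GBP 3834.50

DAP: the seller bears all costs to the named destination except import duty and clearance.
Seller's account: goods 18645.86 + inland to port 1177.47 + origin terminal 554.89 + freight 6027.79 + destination terminal 741.52 + delivery 2206.57 = 29354.10
Buyer's account: brokerage 152.75 + duty 3681.75 = 3834.50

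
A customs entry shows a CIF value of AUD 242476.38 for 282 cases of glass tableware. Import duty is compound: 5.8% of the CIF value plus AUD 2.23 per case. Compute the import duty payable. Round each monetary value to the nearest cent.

Import duty: AUD 14692.49

Ad valorem component: 242476.38 × 5.8% = 14063.63
Specific component: 282 × 2.23 = 628.86
Import duty = 14063.63 + 628.86 = 14692.49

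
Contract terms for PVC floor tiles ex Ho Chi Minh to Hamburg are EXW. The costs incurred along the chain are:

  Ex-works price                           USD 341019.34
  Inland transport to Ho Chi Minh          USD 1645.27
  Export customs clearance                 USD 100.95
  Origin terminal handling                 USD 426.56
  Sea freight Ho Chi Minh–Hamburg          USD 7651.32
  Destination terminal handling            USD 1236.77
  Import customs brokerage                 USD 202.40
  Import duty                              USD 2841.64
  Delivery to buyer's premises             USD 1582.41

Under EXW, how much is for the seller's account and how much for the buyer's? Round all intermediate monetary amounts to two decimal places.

Seller: USD 341019.34; buyer: USD 15687.32

EXW: the seller makes goods available at their premises; the buyer bears all onward costs.
Seller's account: goods 341019.34 = 341019.34
Buyer's account: inland to port 1645.27 + export clearance 100.95 + origin terminal 426.56 + freight 7651.32 + destination terminal 1236.77 + brokerage 202.40 + duty 2841.64 + delivery 1582.41 = 15687.32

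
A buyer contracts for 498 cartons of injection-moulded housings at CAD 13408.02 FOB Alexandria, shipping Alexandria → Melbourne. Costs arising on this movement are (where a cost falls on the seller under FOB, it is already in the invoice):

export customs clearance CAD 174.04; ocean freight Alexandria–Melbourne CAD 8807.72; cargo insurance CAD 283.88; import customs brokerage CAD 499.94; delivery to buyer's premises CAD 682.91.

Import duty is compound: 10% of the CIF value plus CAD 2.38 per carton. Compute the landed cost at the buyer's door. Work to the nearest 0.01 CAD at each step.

Total landed cost: CAD 27117.67

FOB: the seller bears costs until goods are on board at the origin port; the buyer bears freight, insurance and all costs thereafter.
Already in the invoice (seller's account under FOB): export clearance — exclude.
CIF value = FOB price + freight + insurance = 13408.02 + 8807.72 + 283.88 = 22499.62
Ad valorem component: 22499.62 × 10% = 2249.96
Specific component: 498 × 2.38 = 1185.24
Import duty = 2249.96 + 1185.24 = 3435.20
Buyer bears: freight 8807.72 + insurance 283.88 + brokerage 499.94 + delivery 682.91 + duty 3435.20 = 13709.65
Landed cost = invoice 13408.02 + 13709.65 = 27117.67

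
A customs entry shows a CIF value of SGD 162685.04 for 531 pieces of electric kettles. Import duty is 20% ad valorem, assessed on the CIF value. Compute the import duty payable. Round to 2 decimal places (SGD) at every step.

Import duty = 162685.04 × 20% = 32537.01

Import duty: SGD 32537.01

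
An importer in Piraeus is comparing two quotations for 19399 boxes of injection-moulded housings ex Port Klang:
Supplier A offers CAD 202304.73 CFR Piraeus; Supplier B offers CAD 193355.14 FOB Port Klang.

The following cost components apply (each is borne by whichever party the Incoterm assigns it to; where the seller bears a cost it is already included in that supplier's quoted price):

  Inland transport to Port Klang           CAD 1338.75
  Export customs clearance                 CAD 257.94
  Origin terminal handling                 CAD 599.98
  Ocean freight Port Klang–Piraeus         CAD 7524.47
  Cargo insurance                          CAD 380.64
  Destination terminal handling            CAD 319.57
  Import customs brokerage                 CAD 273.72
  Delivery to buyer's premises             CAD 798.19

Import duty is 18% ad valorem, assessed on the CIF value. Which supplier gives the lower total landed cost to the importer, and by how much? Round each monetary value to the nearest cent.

Supplier B is cheaper by CAD 1681.64

Supplier A (CFR):
CIF value = CFR price + insurance = 202304.73 + 380.64 = 202685.37
Import duty = 202685.37 × 18% = 36483.37
Buyer bears (A): 380.64 + 319.57 + 273.72 + 798.19 = 1772.12
Landed cost (A) = invoice 202304.73 + 1772.12 + duty 36483.37 = 240560.22
Supplier B (FOB):
CIF value = FOB price + freight + insurance = 193355.14 + 7524.47 + 380.64 = 201260.25
Import duty = 201260.25 × 18% = 36226.85
Buyer bears (B): 7524.47 + 380.64 + 319.57 + 273.72 + 798.19 = 9296.59
Landed cost (B) = invoice 193355.14 + 9296.59 + duty 36226.85 = 238878.58
Difference = |240560.22 − 238878.58| = 1681.64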